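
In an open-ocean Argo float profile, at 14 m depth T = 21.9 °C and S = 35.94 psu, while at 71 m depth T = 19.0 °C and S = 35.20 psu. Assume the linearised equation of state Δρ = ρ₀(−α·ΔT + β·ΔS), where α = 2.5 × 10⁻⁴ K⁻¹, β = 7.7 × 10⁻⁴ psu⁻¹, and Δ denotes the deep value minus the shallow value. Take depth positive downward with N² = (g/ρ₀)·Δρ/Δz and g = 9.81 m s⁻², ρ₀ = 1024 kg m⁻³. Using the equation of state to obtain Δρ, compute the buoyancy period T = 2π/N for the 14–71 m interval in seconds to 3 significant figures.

1.22 × 10³ s

ΔT = -2.9 K, ΔS = -0.74 psu (deep − shallow).
Δρ/ρ₀ = −αΔT + βΔS = 7.25 × 10⁻⁴ − 5.698 × 10⁻⁴ = 1.552 × 10⁻⁴, so Δρ ≈ 0.1589 kg m⁻³.
N² = (g/ρ₀)·Δρ/Δz = g·(Δρ/ρ₀)/Δz = 9.81 × 1.552 × 10⁻⁴ / 57 = 2.6711 × 10⁻⁵ s⁻².
N = √(2.6711 × 10⁻⁵) = 5.1683 × 10⁻³ rad s⁻¹ → T = 2π/N = 1.2157 × 10³ s ≈ 1.22 × 10³ s.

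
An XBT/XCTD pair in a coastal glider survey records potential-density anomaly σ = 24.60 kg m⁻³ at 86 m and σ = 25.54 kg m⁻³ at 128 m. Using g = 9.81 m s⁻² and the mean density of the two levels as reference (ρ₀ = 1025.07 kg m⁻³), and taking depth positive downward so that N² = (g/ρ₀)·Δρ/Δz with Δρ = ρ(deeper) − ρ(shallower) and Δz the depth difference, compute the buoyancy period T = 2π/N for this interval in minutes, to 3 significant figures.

7.16 min

Δρ = 1025.54 − 1024.60 = 0.94 kg m⁻³ over Δz = 128 − 86 = 42 m.
N² = (9.81/1025.07) × (0.94/42) = 2.1419 × 10⁻⁴ s⁻².
N = √(2.1419 × 10⁻⁴) = 0.014635 rad s⁻¹, so T = 2π/N = 429.33 s = 7.1555 min ≈ 7.16 min.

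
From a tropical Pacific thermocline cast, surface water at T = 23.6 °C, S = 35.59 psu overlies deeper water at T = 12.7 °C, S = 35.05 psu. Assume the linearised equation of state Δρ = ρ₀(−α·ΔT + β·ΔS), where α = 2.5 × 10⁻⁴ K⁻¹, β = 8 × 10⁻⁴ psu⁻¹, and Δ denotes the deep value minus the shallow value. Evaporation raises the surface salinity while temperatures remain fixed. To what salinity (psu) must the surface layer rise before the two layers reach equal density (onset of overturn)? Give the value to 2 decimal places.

Neutral buoyancy requires −α(T_deep − T_surf) + β(S_deep − S_surf′) = 0.
S_surf′ = S_deep − (α/β)·ΔT = 35.05 − (2.5 × 10⁻⁴/8 × 10⁻⁴)·(-10.9) = 38.4562 psu.
Increase required: 38.4562 − 35.59 = 2.8662 psu.

38.46 psu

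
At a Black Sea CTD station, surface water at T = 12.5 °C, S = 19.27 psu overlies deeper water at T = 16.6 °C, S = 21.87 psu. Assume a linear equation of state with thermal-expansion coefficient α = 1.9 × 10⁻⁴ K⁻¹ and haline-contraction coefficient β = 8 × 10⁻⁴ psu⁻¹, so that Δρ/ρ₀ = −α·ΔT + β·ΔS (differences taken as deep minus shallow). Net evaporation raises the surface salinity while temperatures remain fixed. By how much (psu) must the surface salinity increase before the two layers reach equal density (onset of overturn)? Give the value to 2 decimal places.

1.63 psu

Neutral buoyancy requires −α(T_deep − T_surf) + β(S_deep − S_surf′) = 0.
S_surf′ = S_deep − (α/β)·ΔT = 21.87 − (1.9 × 10⁻⁴/8 × 10⁻⁴)·(+4.1) = 20.8963 psu.
Increase required: 20.8963 − 19.27 = 1.6263 psu.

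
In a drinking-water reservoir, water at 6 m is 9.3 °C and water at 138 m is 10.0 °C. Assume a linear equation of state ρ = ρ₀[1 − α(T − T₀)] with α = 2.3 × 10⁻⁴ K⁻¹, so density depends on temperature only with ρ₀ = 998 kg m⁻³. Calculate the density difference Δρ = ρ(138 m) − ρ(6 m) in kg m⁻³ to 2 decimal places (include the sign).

-0.16 kg m⁻³

ΔT = +0.7 K, Δρ/ρ₀ = −αΔT = -1.61 × 10⁻⁴.
Δρ = 998 × (-1.61 × 10⁻⁴) = -0.16 kg m⁻³.
Negative Δρ: lighter below, statically unstable.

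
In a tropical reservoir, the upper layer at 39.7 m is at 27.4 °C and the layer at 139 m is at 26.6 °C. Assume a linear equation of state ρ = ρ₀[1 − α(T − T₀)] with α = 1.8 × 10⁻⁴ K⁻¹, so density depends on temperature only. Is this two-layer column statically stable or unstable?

ΔT = 26.6 − 27.4 = -0.8 K, so Δρ/ρ₀ = −αΔT = 1.44 × 10⁻⁴.
Δρ/ρ₀ > 0, so Δρ > 0: deeper water is denser → statically stable.

stable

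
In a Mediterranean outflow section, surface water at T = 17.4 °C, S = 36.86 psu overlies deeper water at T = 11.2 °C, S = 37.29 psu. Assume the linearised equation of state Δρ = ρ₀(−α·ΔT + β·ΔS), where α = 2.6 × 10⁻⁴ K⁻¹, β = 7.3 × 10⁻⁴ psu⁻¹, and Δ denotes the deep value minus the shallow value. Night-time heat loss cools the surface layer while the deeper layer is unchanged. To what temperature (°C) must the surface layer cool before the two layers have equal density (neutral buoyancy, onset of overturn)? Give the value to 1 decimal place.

Neutral buoyancy requires Δρ = 0, i.e. −α(T_deep − T_surf′) + β(S_deep − S_surf) = 0.
T_surf′ = T_deep − (β/α)·ΔS = 11.2 − (7.3 × 10⁻⁴/2.6 × 10⁻⁴)·(+0.43) = 9.993 °C.
Cooling required: 17.4 − (9.993) = 7.407 °C.

10.0 °C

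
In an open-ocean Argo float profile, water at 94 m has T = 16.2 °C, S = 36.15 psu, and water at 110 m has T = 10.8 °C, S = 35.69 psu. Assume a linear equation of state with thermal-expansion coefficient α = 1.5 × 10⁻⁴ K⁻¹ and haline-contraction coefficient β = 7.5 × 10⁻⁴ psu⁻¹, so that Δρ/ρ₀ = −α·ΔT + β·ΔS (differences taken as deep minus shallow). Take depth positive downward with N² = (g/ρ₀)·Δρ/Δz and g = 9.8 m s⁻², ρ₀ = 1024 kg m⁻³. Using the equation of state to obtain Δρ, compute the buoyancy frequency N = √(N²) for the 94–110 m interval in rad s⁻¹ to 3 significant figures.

0.0169 rad s⁻¹

ΔT = -5.4 K, ΔS = -0.46 psu (deep − shallow).
Δρ/ρ₀ = −αΔT + βΔS = 8.10 × 10⁻⁴ − 3.45 × 10⁻⁴ = 4.65 × 10⁻⁴, so Δρ ≈ 0.4762 kg m⁻³.
N² = (g/ρ₀)·Δρ/Δz = g·(Δρ/ρ₀)/Δz = 9.8 × 4.65 × 10⁻⁴ / 16 = 2.8481 × 10⁻⁴ s⁻².
N = √(2.8481 × 10⁻⁴) = 0.016876 rad s⁻¹ ≈ 0.0169 rad s⁻¹.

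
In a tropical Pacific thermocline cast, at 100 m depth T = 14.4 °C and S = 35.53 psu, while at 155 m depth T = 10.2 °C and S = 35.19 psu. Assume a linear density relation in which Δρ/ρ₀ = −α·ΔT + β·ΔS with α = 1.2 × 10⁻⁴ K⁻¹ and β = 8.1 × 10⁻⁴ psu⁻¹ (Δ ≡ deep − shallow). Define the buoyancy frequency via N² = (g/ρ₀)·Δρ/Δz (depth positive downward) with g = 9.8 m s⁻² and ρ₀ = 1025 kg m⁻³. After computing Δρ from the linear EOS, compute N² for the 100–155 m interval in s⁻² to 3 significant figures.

ΔT = -4.2 K, ΔS = -0.34 psu (deep − shallow).
Δρ/ρ₀ = −αΔT + βΔS = 5.04 × 10⁻⁴ − 2.754 × 10⁻⁴ = 2.286 × 10⁻⁴, so Δρ ≈ 0.2343 kg m⁻³.
N² = (g/ρ₀)·Δρ/Δz = g·(Δρ/ρ₀)/Δz = 9.8 × 2.286 × 10⁻⁴ / 55 = 4.0732 × 10⁻⁵ s⁻² ≈ 4.07 × 10⁻⁵ s⁻².

4.07 × 10⁻⁵ s⁻²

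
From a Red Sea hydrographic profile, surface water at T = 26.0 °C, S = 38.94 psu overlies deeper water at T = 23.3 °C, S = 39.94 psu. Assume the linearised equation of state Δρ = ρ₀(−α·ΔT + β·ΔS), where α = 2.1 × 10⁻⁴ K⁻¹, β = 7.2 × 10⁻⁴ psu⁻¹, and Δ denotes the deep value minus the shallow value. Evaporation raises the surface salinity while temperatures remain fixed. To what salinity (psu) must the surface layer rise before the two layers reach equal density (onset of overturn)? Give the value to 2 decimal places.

Neutral buoyancy requires −α(T_deep − T_surf) + β(S_deep − S_surf′) = 0.
S_surf′ = S_deep − (α/β)·ΔT = 39.94 − (2.1 × 10⁻⁴/7.2 × 10⁻⁴)·(-2.7) = 40.7275 psu.
Increase required: 40.7275 − 38.94 = 1.7875 psu.

40.73 psu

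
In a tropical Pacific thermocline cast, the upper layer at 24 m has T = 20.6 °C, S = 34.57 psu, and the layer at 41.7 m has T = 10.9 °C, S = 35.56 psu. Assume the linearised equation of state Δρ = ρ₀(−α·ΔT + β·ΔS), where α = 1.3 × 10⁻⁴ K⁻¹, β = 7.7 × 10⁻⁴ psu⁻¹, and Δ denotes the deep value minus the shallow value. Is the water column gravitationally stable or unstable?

ΔT = 10.9 − 20.6 = -9.7 K and ΔS = 35.56 − 34.57 = +0.99 psu (deep − shallow).
−αΔT = 1.261 × 10⁻³; βΔS = 7.623 × 10⁻⁴; sum Δρ/ρ₀ = 2.0233 × 10⁻³.
Δρ/ρ₀ > 0, so Δρ > 0: deeper water is denser → statically stable.

stable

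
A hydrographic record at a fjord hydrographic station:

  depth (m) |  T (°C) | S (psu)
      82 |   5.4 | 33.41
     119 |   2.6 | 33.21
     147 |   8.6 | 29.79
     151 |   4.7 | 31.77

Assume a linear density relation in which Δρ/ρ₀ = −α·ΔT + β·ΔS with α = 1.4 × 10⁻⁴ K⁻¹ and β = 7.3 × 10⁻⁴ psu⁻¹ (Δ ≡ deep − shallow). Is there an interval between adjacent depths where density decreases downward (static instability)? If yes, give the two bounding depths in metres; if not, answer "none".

119–147 m

Evaluate Δρ/ρ₀ = −αΔT + βΔS across each adjacent pair:
  82–119 m: −αΔT+βΔS = −(1.4 × 10⁻⁴)(-2.8)+(7.3 × 10⁻⁴)(-0.20) = 2.5 × 10⁻⁴ → stable
  119–147 m: −αΔT+βΔS = −(1.4 × 10⁻⁴)(+6.0)+(7.3 × 10⁻⁴)(-3.42) = -3.3 × 10⁻³ → UNSTABLE
  147–151 m: −αΔT+βΔS = −(1.4 × 10⁻⁴)(-3.9)+(7.3 × 10⁻⁴)(+1.98) = 2.0 × 10⁻³ → stable
The 119–147 m interval has Δρ < 0: lighter water underlies denser water.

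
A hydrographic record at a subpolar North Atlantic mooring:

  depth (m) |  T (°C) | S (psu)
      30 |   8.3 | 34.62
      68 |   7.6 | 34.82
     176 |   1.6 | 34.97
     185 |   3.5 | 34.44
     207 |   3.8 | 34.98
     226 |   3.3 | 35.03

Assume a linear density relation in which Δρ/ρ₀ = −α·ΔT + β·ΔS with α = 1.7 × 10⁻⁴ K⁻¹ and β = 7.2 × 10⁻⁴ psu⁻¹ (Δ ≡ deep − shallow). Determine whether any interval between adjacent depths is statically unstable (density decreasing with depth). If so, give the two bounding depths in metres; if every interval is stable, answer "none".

176–185 m

Evaluate Δρ/ρ₀ = −αΔT + βΔS across each adjacent pair:
  30–68 m: −αΔT+βΔS = −(1.7 × 10⁻⁴)(-0.7)+(7.2 × 10⁻⁴)(+0.20) = 2.6 × 10⁻⁴ → stable
  68–176 m: −αΔT+βΔS = −(1.7 × 10⁻⁴)(-6.0)+(7.2 × 10⁻⁴)(+0.15) = 1.1 × 10⁻³ → stable
  176–185 m: −αΔT+βΔS = −(1.7 × 10⁻⁴)(+1.9)+(7.2 × 10⁻⁴)(-0.53) = -7.0 × 10⁻⁴ → UNSTABLE
  185–207 m: −αΔT+βΔS = −(1.7 × 10⁻⁴)(+0.3)+(7.2 × 10⁻⁴)(+0.54) = 3.4 × 10⁻⁴ → stable
  207–226 m: −αΔT+βΔS = −(1.7 × 10⁻⁴)(-0.5)+(7.2 × 10⁻⁴)(+0.05) = 1.2 × 10⁻⁴ → stable
The 176–185 m interval has Δρ < 0: lighter water underlies denser water.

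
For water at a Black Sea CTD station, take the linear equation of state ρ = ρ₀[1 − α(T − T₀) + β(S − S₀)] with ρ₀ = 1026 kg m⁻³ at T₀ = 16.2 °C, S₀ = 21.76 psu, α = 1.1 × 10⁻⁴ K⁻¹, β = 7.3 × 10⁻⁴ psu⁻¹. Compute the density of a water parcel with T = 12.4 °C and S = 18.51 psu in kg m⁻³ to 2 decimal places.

T − T₀ = -3.8 K, S − S₀ = -3.25 psu.
Bracket = 1 − α·(-3.8) + β·(-3.25) = 1 + (-1.9545 × 10⁻³) = 0.9980455.
ρ = 1026 × 0.9980455 = 1023.99 kg m⁻³.

1023.99 kg m⁻³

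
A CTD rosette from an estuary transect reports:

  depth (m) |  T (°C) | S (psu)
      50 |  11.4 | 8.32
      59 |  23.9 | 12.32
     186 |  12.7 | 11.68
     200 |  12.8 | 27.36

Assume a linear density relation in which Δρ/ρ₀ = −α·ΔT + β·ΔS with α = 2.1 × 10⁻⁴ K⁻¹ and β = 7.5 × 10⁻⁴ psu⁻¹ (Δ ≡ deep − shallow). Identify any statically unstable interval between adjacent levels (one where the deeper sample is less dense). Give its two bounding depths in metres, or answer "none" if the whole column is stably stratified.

none

Evaluate Δρ/ρ₀ = −αΔT + βΔS across each adjacent pair:
  50–59 m: −αΔT+βΔS = −(2.1 × 10⁻⁴)(+12.5)+(7.5 × 10⁻⁴)(+4.00) = 3.7 × 10⁻⁴ → stable
  59–186 m: −αΔT+βΔS = −(2.1 × 10⁻⁴)(-11.2)+(7.5 × 10⁻⁴)(-0.64) = 1.9 × 10⁻³ → stable
  186–200 m: −αΔT+βΔS = −(2.1 × 10⁻⁴)(+0.1)+(7.5 × 10⁻⁴)(+15.68) = 0.012 → stable
Every interval has Δρ > 0: the column is stably stratified throughout.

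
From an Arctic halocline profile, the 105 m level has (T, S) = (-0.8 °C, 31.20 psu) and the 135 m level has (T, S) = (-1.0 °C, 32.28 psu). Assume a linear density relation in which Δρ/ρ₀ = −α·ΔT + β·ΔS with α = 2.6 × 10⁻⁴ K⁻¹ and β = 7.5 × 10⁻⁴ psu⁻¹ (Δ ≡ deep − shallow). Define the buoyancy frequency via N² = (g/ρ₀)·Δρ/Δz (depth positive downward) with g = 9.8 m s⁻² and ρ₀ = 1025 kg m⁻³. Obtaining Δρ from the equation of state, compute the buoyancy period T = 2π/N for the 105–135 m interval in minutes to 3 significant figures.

6.24 min

ΔT = -0.2 K, ΔS = +1.08 psu (deep − shallow).
Δρ/ρ₀ = −αΔT + βΔS = 5.20 × 10⁻⁵ + 8.10 × 10⁻⁴ = 8.62 × 10⁻⁴, so Δρ ≈ 0.8836 kg m⁻³.
N² = (g/ρ₀)·Δρ/Δz = g·(Δρ/ρ₀)/Δz = 9.8 × 8.62 × 10⁻⁴ / 30 = 2.8159 × 10⁻⁴ s⁻².
N = √(2.8159 × 10⁻⁴) = 0.016781 rad s⁻¹ → T = 2π/N = 374.42 s = 6.2403 min ≈ 6.24 min.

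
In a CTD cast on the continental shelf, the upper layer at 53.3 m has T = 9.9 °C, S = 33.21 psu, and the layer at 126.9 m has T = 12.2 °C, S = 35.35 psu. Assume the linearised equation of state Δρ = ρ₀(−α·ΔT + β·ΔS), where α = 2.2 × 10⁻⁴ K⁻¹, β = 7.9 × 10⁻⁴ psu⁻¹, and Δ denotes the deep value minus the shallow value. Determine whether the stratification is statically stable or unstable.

stable

ΔT = 12.2 − 9.9 = +2.3 K and ΔS = 35.35 − 33.21 = +2.14 psu (deep − shallow).
−αΔT = -5.06 × 10⁻⁴; βΔS = 1.6906 × 10⁻³; sum Δρ/ρ₀ = 1.1846 × 10⁻³.
Δρ/ρ₀ > 0, so Δρ > 0: deeper water is denser → statically stable.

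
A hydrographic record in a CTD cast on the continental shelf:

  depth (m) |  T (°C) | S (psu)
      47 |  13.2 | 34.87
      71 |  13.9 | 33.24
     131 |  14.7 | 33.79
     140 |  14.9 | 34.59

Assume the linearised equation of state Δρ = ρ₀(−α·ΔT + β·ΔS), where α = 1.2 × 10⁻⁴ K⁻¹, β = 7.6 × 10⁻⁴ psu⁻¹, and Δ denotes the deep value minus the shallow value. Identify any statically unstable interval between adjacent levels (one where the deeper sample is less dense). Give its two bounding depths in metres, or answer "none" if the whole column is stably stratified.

Evaluate Δρ/ρ₀ = −αΔT + βΔS across each adjacent pair:
  47–71 m: −αΔT+βΔS = −(1.2 × 10⁻⁴)(+0.7)+(7.6 × 10⁻⁴)(-1.63) = -1.3 × 10⁻³ → UNSTABLE
  71–131 m: −αΔT+βΔS = −(1.2 × 10⁻⁴)(+0.8)+(7.6 × 10⁻⁴)(+0.55) = 3.2 × 10⁻⁴ → stable
  131–140 m: −αΔT+βΔS = −(1.2 × 10⁻⁴)(+0.2)+(7.6 × 10⁻⁴)(+0.80) = 5.8 × 10⁻⁴ → stable
The 47–71 m interval has Δρ < 0: lighter water underlies denser water.

47–71 m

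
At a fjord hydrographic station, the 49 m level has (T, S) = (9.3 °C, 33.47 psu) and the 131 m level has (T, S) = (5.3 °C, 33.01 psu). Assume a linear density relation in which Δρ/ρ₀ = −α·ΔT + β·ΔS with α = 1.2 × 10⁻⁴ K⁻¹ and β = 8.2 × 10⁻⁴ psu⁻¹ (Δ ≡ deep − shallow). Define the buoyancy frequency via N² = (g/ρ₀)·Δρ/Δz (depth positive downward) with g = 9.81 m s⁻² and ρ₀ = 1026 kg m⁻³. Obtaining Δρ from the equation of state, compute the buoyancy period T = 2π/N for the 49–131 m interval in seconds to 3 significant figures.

ΔT = -4.0 K, ΔS = -0.46 psu (deep − shallow).
Δρ/ρ₀ = −αΔT + βΔS = 4.80 × 10⁻⁴ − 3.772 × 10⁻⁴ = 1.028 × 10⁻⁴, so Δρ ≈ 0.1055 kg m⁻³.
N² = (g/ρ₀)·Δρ/Δz = g·(Δρ/ρ₀)/Δz = 9.81 × 1.028 × 10⁻⁴ / 82 = 1.2298 × 10⁻⁵ s⁻².
N = √(1.2298 × 10⁻⁵) = 3.5069 × 10⁻³ rad s⁻¹ → T = 2π/N = 1.7917 × 10³ s ≈ 1.79 × 10³ s.

1.79 × 10³ s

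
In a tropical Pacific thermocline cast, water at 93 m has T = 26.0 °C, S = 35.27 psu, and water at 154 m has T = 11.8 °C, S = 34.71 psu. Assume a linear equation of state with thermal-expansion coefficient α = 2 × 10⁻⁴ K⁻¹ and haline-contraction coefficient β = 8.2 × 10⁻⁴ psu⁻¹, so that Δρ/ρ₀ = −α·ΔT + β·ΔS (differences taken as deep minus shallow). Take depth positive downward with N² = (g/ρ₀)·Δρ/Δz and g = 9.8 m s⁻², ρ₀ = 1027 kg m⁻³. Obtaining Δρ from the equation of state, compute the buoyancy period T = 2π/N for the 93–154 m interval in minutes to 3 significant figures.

ΔT = -14.2 K, ΔS = -0.56 psu (deep − shallow).
Δρ/ρ₀ = −αΔT + βΔS = 2.84 × 10⁻³ − 4.592 × 10⁻⁴ = 2.3808 × 10⁻³, so Δρ ≈ 2.445 kg m⁻³.
N² = (g/ρ₀)·Δρ/Δz = g·(Δρ/ρ₀)/Δz = 9.8 × 2.3808 × 10⁻³ / 61 = 3.8249 × 10⁻⁴ s⁻².
N = √(3.8249 × 10⁻⁴) = 0.019557 rad s⁻¹ → T = 2π/N = 321.28 s = 5.3547 min ≈ 5.35 min.

5.35 min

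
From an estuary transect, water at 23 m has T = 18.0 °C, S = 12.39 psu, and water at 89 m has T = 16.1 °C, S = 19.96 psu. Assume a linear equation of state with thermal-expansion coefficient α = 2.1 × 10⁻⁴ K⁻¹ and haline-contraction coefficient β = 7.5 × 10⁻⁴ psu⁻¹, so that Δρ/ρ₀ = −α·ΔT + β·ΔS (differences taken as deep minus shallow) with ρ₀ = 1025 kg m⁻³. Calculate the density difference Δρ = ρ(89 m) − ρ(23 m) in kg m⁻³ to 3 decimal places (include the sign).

+6.228 kg m⁻³

ΔT = -1.9 K, ΔS = +7.57 psu (deep − shallow).
Δρ/ρ₀ = −(2.1 × 10⁻⁴)(-1.9) + (7.5 × 10⁻⁴)(+7.57) = 6.0765 × 10⁻³.
Δρ = 1025 × (6.0765 × 10⁻³) = +6.228 kg m⁻³.
Positive Δρ: denser below, stable.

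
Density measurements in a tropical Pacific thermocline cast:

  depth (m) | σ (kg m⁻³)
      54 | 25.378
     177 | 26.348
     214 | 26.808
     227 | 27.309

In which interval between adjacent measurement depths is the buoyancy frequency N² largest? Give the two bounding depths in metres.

214–227 m

Compute the density gradient over each adjacent pair:
  54–177 m: Δρ/Δz = 0.970/123 = 7.9 × 10⁻³ kg m⁻⁴
  177–214 m: Δρ/Δz = 0.460/37 = 0.012 kg m⁻⁴
  214–227 m: Δρ/Δz = 0.501/13 = 0.039 kg m⁻⁴
The largest gradient is in the 214–227 m interval — the pycnocline.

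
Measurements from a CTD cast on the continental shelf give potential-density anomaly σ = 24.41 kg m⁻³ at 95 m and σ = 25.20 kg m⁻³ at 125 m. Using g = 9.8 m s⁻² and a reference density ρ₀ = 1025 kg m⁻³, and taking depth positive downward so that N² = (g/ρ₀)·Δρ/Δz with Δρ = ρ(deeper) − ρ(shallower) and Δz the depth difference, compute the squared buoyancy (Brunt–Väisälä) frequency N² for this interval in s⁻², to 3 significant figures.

Δρ = 1025.20 − 1024.41 = 0.79 kg m⁻³ over Δz = 125 − 95 = 30 m.
N² = (9.8/1025) × (0.79/30) = 2.5177 × 10⁻⁴ s⁻² ≈ 2.52 × 10⁻⁴ s⁻².

2.52 × 10⁻⁴ s⁻²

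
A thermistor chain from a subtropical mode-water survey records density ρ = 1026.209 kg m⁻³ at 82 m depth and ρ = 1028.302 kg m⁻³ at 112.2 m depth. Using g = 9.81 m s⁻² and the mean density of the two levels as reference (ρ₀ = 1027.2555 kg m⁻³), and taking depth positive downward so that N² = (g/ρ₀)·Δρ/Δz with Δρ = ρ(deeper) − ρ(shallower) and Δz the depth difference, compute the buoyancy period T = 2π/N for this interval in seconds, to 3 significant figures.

244 s

Δρ = 1028.302 − 1026.209 = 2.093 kg m⁻³ over Δz = 112.2 − 82 = 30.2 m.
N² = (9.81/1027.2555) × (2.093/30.2) = 6.6184 × 10⁻⁴ s⁻².
N = √(6.6184 × 10⁻⁴) = 0.025726 rad s⁻¹, so T = 2π/N = 244.23 s ≈ 244 s.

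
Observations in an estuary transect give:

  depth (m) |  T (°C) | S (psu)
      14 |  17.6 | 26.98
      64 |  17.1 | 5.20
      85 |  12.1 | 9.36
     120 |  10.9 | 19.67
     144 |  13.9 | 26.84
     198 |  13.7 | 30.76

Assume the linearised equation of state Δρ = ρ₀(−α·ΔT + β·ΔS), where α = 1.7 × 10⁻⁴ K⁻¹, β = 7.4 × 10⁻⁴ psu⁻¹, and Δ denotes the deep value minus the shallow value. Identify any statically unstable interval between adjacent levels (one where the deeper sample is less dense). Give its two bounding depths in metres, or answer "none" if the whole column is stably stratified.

Evaluate Δρ/ρ₀ = −αΔT + βΔS across each adjacent pair:
  14–64 m: −αΔT+βΔS = −(1.7 × 10⁻⁴)(-0.5)+(7.4 × 10⁻⁴)(-21.78) = -0.016 → UNSTABLE
  64–85 m: −αΔT+βΔS = −(1.7 × 10⁻⁴)(-5.0)+(7.4 × 10⁻⁴)(+4.16) = 3.9 × 10⁻³ → stable
  85–120 m: −αΔT+βΔS = −(1.7 × 10⁻⁴)(-1.2)+(7.4 × 10⁻⁴)(+10.31) = 7.8 × 10⁻³ → stable
  120–144 m: −αΔT+βΔS = −(1.7 × 10⁻⁴)(+3.0)+(7.4 × 10⁻⁴)(+7.17) = 4.8 × 10⁻³ → stable
  144–198 m: −αΔT+βΔS = −(1.7 × 10⁻⁴)(-0.2)+(7.4 × 10⁻⁴)(+3.92) = 2.9 × 10⁻³ → stable
The 14–64 m interval has Δρ < 0: lighter water underlies denser water.

14–64 m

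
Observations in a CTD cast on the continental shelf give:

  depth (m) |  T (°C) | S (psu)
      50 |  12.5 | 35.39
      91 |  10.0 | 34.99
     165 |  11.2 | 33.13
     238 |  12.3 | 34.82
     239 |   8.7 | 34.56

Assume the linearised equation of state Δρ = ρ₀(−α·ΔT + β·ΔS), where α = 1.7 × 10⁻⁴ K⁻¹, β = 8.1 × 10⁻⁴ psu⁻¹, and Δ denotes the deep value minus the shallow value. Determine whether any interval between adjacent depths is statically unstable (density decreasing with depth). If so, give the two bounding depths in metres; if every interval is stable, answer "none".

91–165 m

Evaluate Δρ/ρ₀ = −αΔT + βΔS across each adjacent pair:
  50–91 m: −αΔT+βΔS = −(1.7 × 10⁻⁴)(-2.5)+(8.1 × 10⁻⁴)(-0.40) = 1.0 × 10⁻⁴ → stable
  91–165 m: −αΔT+βΔS = −(1.7 × 10⁻⁴)(+1.2)+(8.1 × 10⁻⁴)(-1.86) = -1.7 × 10⁻³ → UNSTABLE
  165–238 m: −αΔT+βΔS = −(1.7 × 10⁻⁴)(+1.1)+(8.1 × 10⁻⁴)(+1.69) = 1.2 × 10⁻³ → stable
  238–239 m: −αΔT+βΔS = −(1.7 × 10⁻⁴)(-3.6)+(8.1 × 10⁻⁴)(-0.26) = 4.0 × 10⁻⁴ → stable
The 91–165 m interval has Δρ < 0: lighter water underlies denser water.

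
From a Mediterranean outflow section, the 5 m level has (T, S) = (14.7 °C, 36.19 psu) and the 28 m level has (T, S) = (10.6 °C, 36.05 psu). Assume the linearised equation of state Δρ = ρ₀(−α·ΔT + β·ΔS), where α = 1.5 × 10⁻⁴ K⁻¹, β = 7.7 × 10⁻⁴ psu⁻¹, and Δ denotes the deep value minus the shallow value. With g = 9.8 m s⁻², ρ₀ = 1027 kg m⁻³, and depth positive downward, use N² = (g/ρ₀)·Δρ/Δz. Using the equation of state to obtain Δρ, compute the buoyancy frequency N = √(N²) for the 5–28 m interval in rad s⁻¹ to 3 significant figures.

ΔT = -4.1 K, ΔS = -0.14 psu (deep − shallow).
Δρ/ρ₀ = −αΔT + βΔS = 6.15 × 10⁻⁴ − 1.078 × 10⁻⁴ = 5.072 × 10⁻⁴, so Δρ ≈ 0.5209 kg m⁻³.
N² = (g/ρ₀)·Δρ/Δz = g·(Δρ/ρ₀)/Δz = 9.8 × 5.072 × 10⁻⁴ / 23 = 2.1611 × 10⁻⁴ s⁻².
N = √(2.1611 × 10⁻⁴) = 0.014701 rad s⁻¹ ≈ 0.0147 rad s⁻¹.

0.0147 rad s⁻¹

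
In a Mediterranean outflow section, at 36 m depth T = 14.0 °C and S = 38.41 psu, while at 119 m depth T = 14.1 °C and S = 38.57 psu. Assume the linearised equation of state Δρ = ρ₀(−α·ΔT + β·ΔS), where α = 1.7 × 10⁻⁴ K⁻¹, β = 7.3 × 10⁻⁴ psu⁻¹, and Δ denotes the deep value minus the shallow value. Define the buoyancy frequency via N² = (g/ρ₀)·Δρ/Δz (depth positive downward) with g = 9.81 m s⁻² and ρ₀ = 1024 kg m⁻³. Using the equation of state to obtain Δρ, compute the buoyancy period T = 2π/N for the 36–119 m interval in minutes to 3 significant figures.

ΔT = +0.1 K, ΔS = +0.16 psu (deep − shallow).
Δρ/ρ₀ = −αΔT + βΔS = -1.70 × 10⁻⁵ + 1.168 × 10⁻⁴ = 9.98 × 10⁻⁵, so Δρ ≈ 0.1022 kg m⁻³.
N² = (g/ρ₀)·Δρ/Δz = g·(Δρ/ρ₀)/Δz = 9.81 × 9.98 × 10⁻⁵ / 83 = 1.1796 × 10⁻⁵ s⁻².
N = √(1.1796 × 10⁻⁵) = 3.4345 × 10⁻³ rad s⁻¹ → T = 2π/N = 1.8294 × 10³ s = 30.490 min ≈ 30.5 min.

30.5 min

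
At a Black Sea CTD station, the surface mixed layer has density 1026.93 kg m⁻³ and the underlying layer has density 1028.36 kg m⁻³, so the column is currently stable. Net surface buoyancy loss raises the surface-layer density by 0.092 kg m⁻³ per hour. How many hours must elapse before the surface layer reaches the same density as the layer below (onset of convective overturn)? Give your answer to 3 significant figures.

15.5 hours

Density deficit of the surface layer: 1028.36 − 1026.93 = 1.43 kg m⁻³.
Required change = 1.43 / 0.092 = 15.5 hours.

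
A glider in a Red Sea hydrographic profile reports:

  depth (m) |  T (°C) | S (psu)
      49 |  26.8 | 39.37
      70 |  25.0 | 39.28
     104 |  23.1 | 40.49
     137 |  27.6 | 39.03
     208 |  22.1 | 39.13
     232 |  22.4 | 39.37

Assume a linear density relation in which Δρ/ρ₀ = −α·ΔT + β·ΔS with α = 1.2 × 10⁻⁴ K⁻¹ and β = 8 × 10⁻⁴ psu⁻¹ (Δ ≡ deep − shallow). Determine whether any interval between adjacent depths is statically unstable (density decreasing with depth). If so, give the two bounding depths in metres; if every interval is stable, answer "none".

104–137 m

Evaluate Δρ/ρ₀ = −αΔT + βΔS across each adjacent pair:
  49–70 m: −αΔT+βΔS = −(1.2 × 10⁻⁴)(-1.8)+(8 × 10⁻⁴)(-0.09) = 1.4 × 10⁻⁴ → stable
  70–104 m: −αΔT+βΔS = −(1.2 × 10⁻⁴)(-1.9)+(8 × 10⁻⁴)(+1.21) = 1.2 × 10⁻³ → stable
  104–137 m: −αΔT+βΔS = −(1.2 × 10⁻⁴)(+4.5)+(8 × 10⁻⁴)(-1.46) = -1.7 × 10⁻³ → UNSTABLE
  137–208 m: −αΔT+βΔS = −(1.2 × 10⁻⁴)(-5.5)+(8 × 10⁻⁴)(+0.10) = 7.4 × 10⁻⁴ → stable
  208–232 m: −αΔT+βΔS = −(1.2 × 10⁻⁴)(+0.3)+(8 × 10⁻⁴)(+0.24) = 1.6 × 10⁻⁴ → stable
The 104–137 m interval has Δρ < 0: lighter water underlies denser water.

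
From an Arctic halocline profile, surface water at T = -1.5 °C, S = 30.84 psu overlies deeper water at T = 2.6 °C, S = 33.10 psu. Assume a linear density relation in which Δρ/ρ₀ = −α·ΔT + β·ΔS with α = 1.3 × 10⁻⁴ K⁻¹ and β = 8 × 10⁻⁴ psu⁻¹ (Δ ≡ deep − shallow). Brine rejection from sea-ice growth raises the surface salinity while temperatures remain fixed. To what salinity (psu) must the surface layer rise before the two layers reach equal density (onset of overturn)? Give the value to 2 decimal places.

Neutral buoyancy requires −α(T_deep − T_surf) + β(S_deep − S_surf′) = 0.
S_surf′ = S_deep − (α/β)·ΔT = 33.10 − (1.3 × 10⁻⁴/8 × 10⁻⁴)·(+4.1) = 32.4338 psu.
Increase required: 32.4338 − 30.84 = 1.5938 psu.

32.43 psu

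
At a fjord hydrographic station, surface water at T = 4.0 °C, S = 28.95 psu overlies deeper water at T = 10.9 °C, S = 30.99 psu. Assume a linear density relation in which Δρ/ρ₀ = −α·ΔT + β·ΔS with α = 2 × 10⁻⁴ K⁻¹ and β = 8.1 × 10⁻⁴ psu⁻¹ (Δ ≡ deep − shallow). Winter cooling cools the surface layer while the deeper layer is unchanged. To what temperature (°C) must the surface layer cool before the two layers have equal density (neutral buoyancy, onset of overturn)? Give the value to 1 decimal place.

2.6 °C

Neutral buoyancy requires Δρ = 0, i.e. −α(T_deep − T_surf′) + β(S_deep − S_surf) = 0.
T_surf′ = T_deep − (β/α)·ΔS = 10.9 − (8.1 × 10⁻⁴/2 × 10⁻⁴)·(+2.04) = 2.638 °C.
Cooling required: 4.0 − (2.638) = 1.362 °C.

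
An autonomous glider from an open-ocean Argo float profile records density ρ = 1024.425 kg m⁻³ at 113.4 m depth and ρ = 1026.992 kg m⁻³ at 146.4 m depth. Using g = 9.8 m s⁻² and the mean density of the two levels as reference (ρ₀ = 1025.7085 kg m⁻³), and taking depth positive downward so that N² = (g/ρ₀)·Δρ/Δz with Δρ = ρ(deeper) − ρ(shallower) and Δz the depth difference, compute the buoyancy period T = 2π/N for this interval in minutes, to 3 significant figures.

3.84 min

Δρ = 1026.992 − 1024.425 = 2.567 kg m⁻³ over Δz = 146.4 − 113.4 = 33 m.
N² = (9.8/1025.7085) × (2.567/33) = 7.4321 × 10⁻⁴ s⁻².
N = √(7.4321 × 10⁻⁴) = 0.027262 rad s⁻¹, so T = 2π/N = 230.47 s = 3.8412 min ≈ 3.84 min.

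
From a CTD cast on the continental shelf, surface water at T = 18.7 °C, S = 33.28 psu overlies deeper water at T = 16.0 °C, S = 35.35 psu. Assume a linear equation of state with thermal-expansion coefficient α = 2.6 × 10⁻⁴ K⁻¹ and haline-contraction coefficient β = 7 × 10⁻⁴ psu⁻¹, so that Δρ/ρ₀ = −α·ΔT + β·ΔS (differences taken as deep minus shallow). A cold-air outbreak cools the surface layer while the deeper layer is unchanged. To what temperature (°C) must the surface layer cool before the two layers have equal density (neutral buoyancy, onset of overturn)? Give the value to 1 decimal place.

Neutral buoyancy requires Δρ = 0, i.e. −α(T_deep − T_surf′) + β(S_deep − S_surf) = 0.
T_surf′ = T_deep − (β/α)·ΔS = 16.0 − (7 × 10⁻⁴/2.6 × 10⁻⁴)·(+2.07) = 10.427 °C.
Cooling required: 18.7 − (10.427) = 8.273 °C.

10.4 °C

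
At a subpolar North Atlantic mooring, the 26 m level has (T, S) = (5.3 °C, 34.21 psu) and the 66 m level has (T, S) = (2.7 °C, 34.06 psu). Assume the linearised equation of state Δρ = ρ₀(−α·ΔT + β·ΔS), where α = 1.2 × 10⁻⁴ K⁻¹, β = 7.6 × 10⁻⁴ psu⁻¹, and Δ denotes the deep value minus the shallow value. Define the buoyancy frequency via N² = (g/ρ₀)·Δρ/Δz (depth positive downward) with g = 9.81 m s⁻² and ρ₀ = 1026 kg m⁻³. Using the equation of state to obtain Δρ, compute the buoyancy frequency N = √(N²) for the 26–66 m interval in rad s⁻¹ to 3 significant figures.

6.97 × 10⁻³ rad s⁻¹

ΔT = -2.6 K, ΔS = -0.15 psu (deep − shallow).
Δρ/ρ₀ = −αΔT + βΔS = 3.12 × 10⁻⁴ − 1.14 × 10⁻⁴ = 1.98 × 10⁻⁴, so Δρ ≈ 0.2031 kg m⁻³.
N² = (g/ρ₀)·Δρ/Δz = g·(Δρ/ρ₀)/Δz = 9.81 × 1.98 × 10⁻⁴ / 40 = 4.8560 × 10⁻⁵ s⁻².
N = √(4.8560 × 10⁻⁵) = 6.9685 × 10⁻³ rad s⁻¹ ≈ 6.97 × 10⁻³ rad s⁻¹.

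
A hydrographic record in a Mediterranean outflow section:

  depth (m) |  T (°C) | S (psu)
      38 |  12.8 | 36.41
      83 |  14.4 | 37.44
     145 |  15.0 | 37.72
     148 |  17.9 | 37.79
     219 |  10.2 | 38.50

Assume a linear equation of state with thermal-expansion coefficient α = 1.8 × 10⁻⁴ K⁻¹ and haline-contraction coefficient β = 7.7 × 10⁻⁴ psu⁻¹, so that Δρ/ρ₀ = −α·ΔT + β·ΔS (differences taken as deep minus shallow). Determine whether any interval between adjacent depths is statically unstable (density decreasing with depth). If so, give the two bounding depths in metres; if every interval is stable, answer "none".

145–148 m

Evaluate Δρ/ρ₀ = −αΔT + βΔS across each adjacent pair:
  38–83 m: −αΔT+βΔS = −(1.8 × 10⁻⁴)(+1.6)+(7.7 × 10⁻⁴)(+1.03) = 5.1 × 10⁻⁴ → stable
  83–145 m: −αΔT+βΔS = −(1.8 × 10⁻⁴)(+0.6)+(7.7 × 10⁻⁴)(+0.28) = 1.1 × 10⁻⁴ → stable
  145–148 m: −αΔT+βΔS = −(1.8 × 10⁻⁴)(+2.9)+(7.7 × 10⁻⁴)(+0.07) = -4.7 × 10⁻⁴ → UNSTABLE
  148–219 m: −αΔT+βΔS = −(1.8 × 10⁻⁴)(-7.7)+(7.7 × 10⁻⁴)(+0.71) = 1.9 × 10⁻³ → stable
The 145–148 m interval has Δρ < 0: lighter water underlies denser water.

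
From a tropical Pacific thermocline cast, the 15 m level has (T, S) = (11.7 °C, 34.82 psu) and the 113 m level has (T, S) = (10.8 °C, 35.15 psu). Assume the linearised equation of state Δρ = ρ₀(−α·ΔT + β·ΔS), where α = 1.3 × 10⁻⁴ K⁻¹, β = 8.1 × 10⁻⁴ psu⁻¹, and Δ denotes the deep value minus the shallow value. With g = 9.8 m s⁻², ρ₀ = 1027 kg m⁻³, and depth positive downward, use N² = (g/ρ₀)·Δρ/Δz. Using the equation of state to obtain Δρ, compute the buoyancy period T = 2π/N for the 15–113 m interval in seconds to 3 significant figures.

ΔT = -0.9 K, ΔS = +0.33 psu (deep − shallow).
Δρ/ρ₀ = −αΔT + βΔS = 1.17 × 10⁻⁴ + 2.673 × 10⁻⁴ = 3.843 × 10⁻⁴, so Δρ ≈ 0.3947 kg m⁻³.
N² = (g/ρ₀)·Δρ/Δz = g·(Δρ/ρ₀)/Δz = 9.8 × 3.843 × 10⁻⁴ / 98 = 3.8430 × 10⁻⁵ s⁻².
N = √(3.8430 × 10⁻⁵) = 6.1992 × 10⁻³ rad s⁻¹ → T = 2π/N = 1.0135 × 10³ s ≈ 1.01 × 10³ s.

1.01 × 10³ s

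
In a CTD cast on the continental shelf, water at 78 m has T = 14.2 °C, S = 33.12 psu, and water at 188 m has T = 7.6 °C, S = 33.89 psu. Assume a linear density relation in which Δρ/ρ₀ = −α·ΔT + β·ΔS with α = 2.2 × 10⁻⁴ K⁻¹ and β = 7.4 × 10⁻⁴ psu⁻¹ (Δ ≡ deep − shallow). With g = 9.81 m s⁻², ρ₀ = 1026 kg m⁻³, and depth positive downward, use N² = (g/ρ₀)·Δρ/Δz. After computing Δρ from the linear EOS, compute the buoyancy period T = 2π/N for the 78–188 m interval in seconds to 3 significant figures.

ΔT = -6.6 K, ΔS = +0.77 psu (deep − shallow).
Δρ/ρ₀ = −αΔT + βΔS = 1.452 × 10⁻³ + 5.698 × 10⁻⁴ = 2.0218 × 10⁻³, so Δρ ≈ 2.074 kg m⁻³.
N² = (g/ρ₀)·Δρ/Δz = g·(Δρ/ρ₀)/Δz = 9.81 × 2.0218 × 10⁻³ / 110 = 1.8031 × 10⁻⁴ s⁻².
N = √(1.8031 × 10⁻⁴) = 0.013428 rad s⁻¹ → T = 2π/N = 467.92 s ≈ 468 s.

468 s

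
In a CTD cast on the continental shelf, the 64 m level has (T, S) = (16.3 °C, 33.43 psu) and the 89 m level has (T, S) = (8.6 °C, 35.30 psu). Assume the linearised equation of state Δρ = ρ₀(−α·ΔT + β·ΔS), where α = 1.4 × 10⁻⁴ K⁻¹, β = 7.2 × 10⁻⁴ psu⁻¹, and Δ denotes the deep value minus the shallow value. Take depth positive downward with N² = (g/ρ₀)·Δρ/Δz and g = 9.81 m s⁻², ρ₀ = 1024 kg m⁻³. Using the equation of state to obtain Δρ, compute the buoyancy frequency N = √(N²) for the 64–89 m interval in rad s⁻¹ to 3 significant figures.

0.0308 rad s⁻¹

ΔT = -7.7 K, ΔS = +1.87 psu (deep − shallow).
Δρ/ρ₀ = −αΔT + βΔS = 1.078 × 10⁻³ + 1.3464 × 10⁻³ = 2.4244 × 10⁻³, so Δρ ≈ 2.483 kg m⁻³.
N² = (g/ρ₀)·Δρ/Δz = g·(Δρ/ρ₀)/Δz = 9.81 × 2.4244 × 10⁻³ / 25 = 9.5133 × 10⁻⁴ s⁻².
N = √(9.5133 × 10⁻⁴) = 0.030844 rad s⁻¹ ≈ 0.0308 rad s⁻¹.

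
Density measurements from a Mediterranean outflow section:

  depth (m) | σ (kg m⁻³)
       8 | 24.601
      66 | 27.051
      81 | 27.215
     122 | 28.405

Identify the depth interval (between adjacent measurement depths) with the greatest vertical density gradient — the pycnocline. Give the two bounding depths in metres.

8–66 m

Compute the density gradient over each adjacent pair:
  8–66 m: Δρ/Δz = 2.450/58 = 0.042 kg m⁻⁴
  66–81 m: Δρ/Δz = 0.164/15 = 0.011 kg m⁻⁴
  81–122 m: Δρ/Δz = 1.190/41 = 0.029 kg m⁻⁴
The largest gradient is in the 8–66 m interval — the pycnocline.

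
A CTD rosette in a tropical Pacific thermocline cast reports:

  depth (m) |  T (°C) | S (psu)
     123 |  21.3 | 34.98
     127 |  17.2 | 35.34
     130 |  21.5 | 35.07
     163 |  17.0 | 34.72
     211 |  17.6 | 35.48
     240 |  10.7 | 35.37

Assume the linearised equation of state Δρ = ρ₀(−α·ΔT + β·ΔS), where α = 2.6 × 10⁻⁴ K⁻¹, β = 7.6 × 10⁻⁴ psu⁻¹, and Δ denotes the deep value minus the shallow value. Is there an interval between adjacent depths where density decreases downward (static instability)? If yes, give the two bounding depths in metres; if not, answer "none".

127–130 m

Evaluate Δρ/ρ₀ = −αΔT + βΔS across each adjacent pair:
  123–127 m: −αΔT+βΔS = −(2.6 × 10⁻⁴)(-4.1)+(7.6 × 10⁻⁴)(+0.36) = 1.3 × 10⁻³ → stable
  127–130 m: −αΔT+βΔS = −(2.6 × 10⁻⁴)(+4.3)+(7.6 × 10⁻⁴)(-0.27) = -1.3 × 10⁻³ → UNSTABLE
  130–163 m: −αΔT+βΔS = −(2.6 × 10⁻⁴)(-4.5)+(7.6 × 10⁻⁴)(-0.35) = 9.0 × 10⁻⁴ → stable
  163–211 m: −αΔT+βΔS = −(2.6 × 10⁻⁴)(+0.6)+(7.6 × 10⁻⁴)(+0.76) = 4.2 × 10⁻⁴ → stable
  211–240 m: −αΔT+βΔS = −(2.6 × 10⁻⁴)(-6.9)+(7.6 × 10⁻⁴)(-0.11) = 1.7 × 10⁻³ → stable
The 127–130 m interval has Δρ < 0: lighter water underlies denser water.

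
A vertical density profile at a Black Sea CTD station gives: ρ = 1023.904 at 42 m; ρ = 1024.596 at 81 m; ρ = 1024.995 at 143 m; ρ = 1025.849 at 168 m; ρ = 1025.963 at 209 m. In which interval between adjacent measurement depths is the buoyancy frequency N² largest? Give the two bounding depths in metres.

Compute the density gradient over each adjacent pair:
  42–81 m: Δρ/Δz = 0.692/39 = 0.018 kg m⁻⁴
  81–143 m: Δρ/Δz = 0.399/62 = 6.4 × 10⁻³ kg m⁻⁴
  143–168 m: Δρ/Δz = 0.854/25 = 0.034 kg m⁻⁴
  168–209 m: Δρ/Δz = 0.114/41 = 2.8 × 10⁻³ kg m⁻⁴
The largest gradient is in the 143–168 m interval — the pycnocline.

143–168 m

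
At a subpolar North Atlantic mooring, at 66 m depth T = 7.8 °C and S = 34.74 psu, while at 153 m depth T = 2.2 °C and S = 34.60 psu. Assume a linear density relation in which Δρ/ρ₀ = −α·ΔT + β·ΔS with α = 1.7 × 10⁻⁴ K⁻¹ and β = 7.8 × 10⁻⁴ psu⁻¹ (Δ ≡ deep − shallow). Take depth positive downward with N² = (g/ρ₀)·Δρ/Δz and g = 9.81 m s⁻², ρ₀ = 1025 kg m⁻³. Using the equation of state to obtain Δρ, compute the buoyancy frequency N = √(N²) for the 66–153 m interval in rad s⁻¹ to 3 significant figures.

ΔT = -5.6 K, ΔS = -0.14 psu (deep − shallow).
Δρ/ρ₀ = −αΔT + βΔS = 9.52 × 10⁻⁴ − 1.092 × 10⁻⁴ = 8.428 × 10⁻⁴, so Δρ ≈ 0.8639 kg m⁻³.
N² = (g/ρ₀)·Δρ/Δz = g·(Δρ/ρ₀)/Δz = 9.81 × 8.428 × 10⁻⁴ / 87 = 9.5033 × 10⁻⁵ s⁻².
N = √(9.5033 × 10⁻⁵) = 9.7485 × 10⁻³ rad s⁻¹ ≈ 9.75 × 10⁻³ rad s⁻¹.

9.75 × 10⁻³ rad s⁻¹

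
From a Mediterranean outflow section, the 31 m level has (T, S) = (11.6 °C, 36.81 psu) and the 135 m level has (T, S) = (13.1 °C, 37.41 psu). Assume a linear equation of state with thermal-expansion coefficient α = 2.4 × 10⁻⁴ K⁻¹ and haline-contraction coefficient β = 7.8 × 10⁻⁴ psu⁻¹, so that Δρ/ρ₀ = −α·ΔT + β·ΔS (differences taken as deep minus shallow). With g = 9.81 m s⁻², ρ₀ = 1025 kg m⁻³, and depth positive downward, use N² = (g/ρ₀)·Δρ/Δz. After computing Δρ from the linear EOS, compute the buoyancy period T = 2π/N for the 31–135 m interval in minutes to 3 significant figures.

ΔT = +1.5 K, ΔS = +0.60 psu (deep − shallow).
Δρ/ρ₀ = −αΔT + βΔS = -3.60 × 10⁻⁴ + 4.68 × 10⁻⁴ = 1.08 × 10⁻⁴, so Δρ ≈ 0.1107 kg m⁻³.
N² = (g/ρ₀)·Δρ/Δz = g·(Δρ/ρ₀)/Δz = 9.81 × 1.08 × 10⁻⁴ / 104 = 1.0187 × 10⁻⁵ s⁻².
N = √(1.0187 × 10⁻⁵) = 3.1917 × 10⁻³ rad s⁻¹ → T = 2π/N = 1.9686 × 10³ s = 32.810 min ≈ 32.8 min.

32.8 min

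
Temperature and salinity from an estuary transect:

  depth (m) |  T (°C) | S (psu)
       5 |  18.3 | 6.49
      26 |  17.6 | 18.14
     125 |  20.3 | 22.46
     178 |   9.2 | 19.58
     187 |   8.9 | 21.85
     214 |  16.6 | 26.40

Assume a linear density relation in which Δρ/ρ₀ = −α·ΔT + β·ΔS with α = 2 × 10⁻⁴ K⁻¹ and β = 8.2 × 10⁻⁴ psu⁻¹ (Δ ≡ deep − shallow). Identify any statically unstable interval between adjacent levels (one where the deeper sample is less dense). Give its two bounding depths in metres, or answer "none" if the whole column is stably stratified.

Evaluate Δρ/ρ₀ = −αΔT + βΔS across each adjacent pair:
  5–26 m: −αΔT+βΔS = −(2 × 10⁻⁴)(-0.7)+(8.2 × 10⁻⁴)(+11.65) = 9.7 × 10⁻³ → stable
  26–125 m: −αΔT+βΔS = −(2 × 10⁻⁴)(+2.7)+(8.2 × 10⁻⁴)(+4.32) = 3.0 × 10⁻³ → stable
  125–178 m: −αΔT+βΔS = −(2 × 10⁻⁴)(-11.1)+(8.2 × 10⁻⁴)(-2.88) = -1.4 × 10⁻⁴ → UNSTABLE
  178–187 m: −αΔT+βΔS = −(2 × 10⁻⁴)(-0.3)+(8.2 × 10⁻⁴)(+2.27) = 1.9 × 10⁻³ → stable
  187–214 m: −αΔT+βΔS = −(2 × 10⁻⁴)(+7.7)+(8.2 × 10⁻⁴)(+4.55) = 2.2 × 10⁻³ → stable
The 125–178 m interval has Δρ < 0: lighter water underlies denser water.

125–178 m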